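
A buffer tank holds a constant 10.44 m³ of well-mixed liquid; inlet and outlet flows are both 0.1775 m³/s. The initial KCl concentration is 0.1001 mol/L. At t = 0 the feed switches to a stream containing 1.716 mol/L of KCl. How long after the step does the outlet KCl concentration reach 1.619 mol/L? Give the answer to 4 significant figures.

Unsteady species balance (constant V, well mixed): V dC/dt = Q(C_in − C), so τ = V/Q = 58.8169 s.
C(t) = C_in + (C₀ − C_in) e^(−t/τ). Set C = 1.619 and solve for t:
e^(−t/τ) = (C − C_in)/(C₀ − C_in) = (1.619 − 1.716)/(0.1001 − 1.716) = 0.0600285
t = −τ ln(…) = 58.8169 × 2.81294 = 165.448 s.

165.4 s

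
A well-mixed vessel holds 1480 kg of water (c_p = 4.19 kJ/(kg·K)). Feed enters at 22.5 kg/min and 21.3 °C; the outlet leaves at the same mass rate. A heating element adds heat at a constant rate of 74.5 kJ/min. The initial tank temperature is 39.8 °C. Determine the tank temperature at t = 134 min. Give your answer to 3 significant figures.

Unsteady energy balance on the tank contents: M c_p dT/dt = ṁ c_p (T_in − T) + 74.5.
Rearrange: dT/dt = (T_ss − T)/τ with τ = M/ṁ = 65.778 min and T_ss = T_in + Q̇/(ṁ c_p) = 22.090 °C.
T approaches T_ss exponentially: T(t) = T_ss + (T₀ − T_ss) e^(−t/τ).
T(134) = 22.090 + (17.710)·e^(−134/65.778) = 22.090 + (17.710)·0.13040 = 24.400 °C.

24.4 °C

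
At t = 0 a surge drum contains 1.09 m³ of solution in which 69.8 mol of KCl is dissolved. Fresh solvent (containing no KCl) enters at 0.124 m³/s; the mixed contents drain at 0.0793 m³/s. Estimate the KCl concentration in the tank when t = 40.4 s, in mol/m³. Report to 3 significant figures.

Total volume: dV/dt = Q_in − Q_out = 0.044700 m³/s, so V(t) = 1.09 + 0.044700 t and V(40.4) = 2.8959 m³.
Solute balance: dm/dt = 0 − Q_out C = −Q_out m/V(t).
Separate: dm/m = −Q_out dt/V(t) ⇒ ln(m/m₀) = −(Q_out/(Q_in−Q_out)) ln(V/V₀).
m = m₀ (V₀/V)^(Q_out/(Q_in−Q_out)) = 69.8 × (1.09/2.8959)^(1.7740) = 12.332 mol.
C = m/V = 12.332/2.8959 = 4.2584 mol/m³.

4.26 mol/m³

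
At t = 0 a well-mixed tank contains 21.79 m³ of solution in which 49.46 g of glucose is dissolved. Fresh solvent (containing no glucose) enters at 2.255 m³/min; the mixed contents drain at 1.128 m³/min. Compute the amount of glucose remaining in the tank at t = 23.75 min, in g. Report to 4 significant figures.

Total volume: dV/dt = Q_in − Q_out = 1.12700 m³/min, so V(t) = 21.79 + 1.12700 t and V(23.75) = 48.5562 m³.
Solute balance: dm/dt = 0 − Q_out C = −Q_out m/V(t).
Separate: dm/m = −Q_out dt/V(t) ⇒ ln(m/m₀) = −(Q_out/(Q_in−Q_out)) ln(V/V₀).
m = m₀ (V₀/V)^(Q_out/(Q_in−Q_out)) = 49.46 × (21.79/48.5562)^(1.00089) = 22.1798 g.

22.18 g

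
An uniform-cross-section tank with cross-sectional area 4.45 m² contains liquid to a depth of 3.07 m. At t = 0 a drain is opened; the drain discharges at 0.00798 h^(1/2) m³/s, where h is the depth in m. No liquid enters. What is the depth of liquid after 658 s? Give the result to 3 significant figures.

1.35 m

Mass balance (ρ constant): A dh/dt = −0.00798 √h.
This is separable: 2 d(√h)/dt = −0.00798/A, so √h = √h₀ − (0.00798/(2A)) t.
√h = √3.07 − 0.00798·658/(2·4.45) = 1.7521 − 0.58998 = 1.1622.
h = 1.1622² = 1.3506 m.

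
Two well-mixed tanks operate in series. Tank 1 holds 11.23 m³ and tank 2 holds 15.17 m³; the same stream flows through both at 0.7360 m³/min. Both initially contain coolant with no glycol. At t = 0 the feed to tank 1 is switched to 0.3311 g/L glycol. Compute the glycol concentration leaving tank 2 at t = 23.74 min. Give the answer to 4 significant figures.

0.1273 g/L

Each tank obeys Vᵢ dCᵢ/dt = Q(Cᵢ₋₁ − Cᵢ), so τᵢ = Vᵢ/Q.
τ₁ = 11.23/0.7360 = 15.2582 min; τ₂ = 15.17/0.7360 = 20.6114 min.
Solving the cascade with C₁(0)=C₂(0)=0 gives C₂(t) = C_in[1 − (τ₁ e^(−t/τ₁) − τ₂ e^(−t/τ₂))/(τ₁ − τ₂)].
At t = 23.74: e^(−t/τ₁) = 0.211002, e^(−t/τ₂) = 0.316071.
C₂ = 0.3311·[1 − (15.2582·0.211002 − 20.6114·0.316071)/(-5.35326)] = 0.3311·0.384455 = 0.127293 g/L.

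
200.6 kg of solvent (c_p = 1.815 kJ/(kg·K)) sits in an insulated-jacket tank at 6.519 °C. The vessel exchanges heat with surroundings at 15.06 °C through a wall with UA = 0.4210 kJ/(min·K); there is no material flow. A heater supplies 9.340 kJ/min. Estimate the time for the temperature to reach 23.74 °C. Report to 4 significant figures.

Energy balance: M c_p dT/dt = −UA(T − T_amb) + Q̇.
τ = M c_p/UA = 864.819 min; T_ss = T_amb + Q̇/UA = 15.06 + 9.340/0.4210 = 37.2453 °C.
T(t) = T_ss + (T₀ − T_ss)e^(−t/τ); set T = 23.74:
t = −τ ln[(T − T_ss)/(T₀ − T_ss)] = −864.819 · ln(0.439535) = 710.914 min.

710.9 min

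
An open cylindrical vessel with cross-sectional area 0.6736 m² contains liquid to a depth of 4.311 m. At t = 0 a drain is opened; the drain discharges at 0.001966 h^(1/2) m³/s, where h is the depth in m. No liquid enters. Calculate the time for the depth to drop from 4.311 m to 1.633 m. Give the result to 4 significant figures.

A dh/dt = −Q_out = −0.001966 √h.
This is separable: 2 d(√h)/dt = −0.001966/A, so √h = √h₀ − (0.001966/(2A)) t.
t = 2A(√h₀ − √h)/0.001966 = 2·0.6736·(√4.311 − √1.633)/0.001966
  = 1.34720 × (2.07629 − 1.27789) / 0.001966 = 547.107 s.

547.1 s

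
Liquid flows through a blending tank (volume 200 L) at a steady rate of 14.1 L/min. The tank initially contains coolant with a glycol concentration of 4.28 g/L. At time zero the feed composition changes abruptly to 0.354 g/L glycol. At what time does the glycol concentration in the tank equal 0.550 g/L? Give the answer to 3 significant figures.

Species balance: V dC/dt = Q(C_in − C) ⇒ τ = V/Q = 14.184 min.
C(t) = C_in + (C₀ − C_in) e^(−t/τ). Set C = 0.550 and solve for t:
e^(−t/τ) = (C − C_in)/(C₀ − C_in) = (0.550 − 0.354)/(4.28 − 0.354) = 0.049924
t = −τ ln(…) = 14.184 × 2.9973 = 42.514 min.

42.5 min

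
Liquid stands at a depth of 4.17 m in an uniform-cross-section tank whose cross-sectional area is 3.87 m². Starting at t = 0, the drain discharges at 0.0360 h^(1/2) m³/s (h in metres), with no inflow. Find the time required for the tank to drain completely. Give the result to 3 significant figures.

With no inflow, A dh/dt = −0.0360 √h.
This is separable: 2 d(√h)/dt = −0.0360/A, so √h = √h₀ − (0.0360/(2A)) t.
Set h = 0: 2√h₀ = (0.0360/A) t_empty ⇒ t_empty = 2A√h₀/0.0360.
t_empty = 2·3.87·√4.17/0.0360 = 7.7400·2.0421/0.0360 = 439.04 s.

439 s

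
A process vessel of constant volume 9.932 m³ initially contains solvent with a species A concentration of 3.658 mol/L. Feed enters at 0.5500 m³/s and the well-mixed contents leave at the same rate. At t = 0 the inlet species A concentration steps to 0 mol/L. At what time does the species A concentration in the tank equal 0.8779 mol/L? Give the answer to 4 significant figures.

Species balance on the tank: V dC/dt = Q(C_in − C), so τ = V/Q = 18.0582 s.
C(t) = C_in + (C₀ − C_in) e^(−t/τ). Set C = 0.8779 and solve for t:
e^(−t/τ) = (C − C_in)/(C₀ − C_in) = (0.8779 − 0)/(3.658 − 0) = 0.239995
t = −τ ln(…) = 18.0582 × 1.42714 = 25.7715 s.

25.77 s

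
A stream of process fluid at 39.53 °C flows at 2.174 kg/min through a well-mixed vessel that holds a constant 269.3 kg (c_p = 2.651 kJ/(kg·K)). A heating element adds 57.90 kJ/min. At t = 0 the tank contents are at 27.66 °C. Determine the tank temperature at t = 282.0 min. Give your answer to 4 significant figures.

M c_p dT/dt = ṁ c_p (T_in − T) + Q̇.
Rearrange: dT/dt = (T_ss − T)/τ with τ = M/ṁ = 123.873 min and T_ss = T_in + Q̇/(ṁ c_p) = 49.5764 °C.
Integrating: T(t) = T_ss + (T₀ − T_ss) e^(−t/τ).
T(282.0) = 49.5764 + (-21.9164)·e^(−282.0/123.873) = 49.5764 + (-21.9164)·0.102640 = 47.3269 °C.

47.33 °C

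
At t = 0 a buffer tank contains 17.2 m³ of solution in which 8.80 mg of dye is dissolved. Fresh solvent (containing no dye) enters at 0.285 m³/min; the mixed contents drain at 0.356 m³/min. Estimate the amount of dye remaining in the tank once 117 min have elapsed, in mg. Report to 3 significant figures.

0.322 mg

Let m(t) be the amount of dye. Volume: V(t) = V₀ + (Q_in − Q_out) t = 17.2 − 0.071000 t; V(117) = 8.8930 m³.
Solute balance: dm/dt = 0 − Q_out C = −Q_out m/V(t).
Separate: dm/m = −Q_out dt/V(t) ⇒ ln(m/m₀) = −(Q_out/(Q_in−Q_out)) ln(V/V₀).
m = m₀ (V₀/V)^(Q_out/(Q_in−Q_out)) = 8.80 × (17.2/8.8930)^(-5.0141) = 0.32214 mg.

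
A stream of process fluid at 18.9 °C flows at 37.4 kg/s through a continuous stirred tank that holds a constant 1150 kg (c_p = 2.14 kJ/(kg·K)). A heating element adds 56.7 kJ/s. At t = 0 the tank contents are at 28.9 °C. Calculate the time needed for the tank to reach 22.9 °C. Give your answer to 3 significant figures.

31.9 s

M c_p dT/dt = ṁ c_p (T_in − T) + Q̇.
τ = M/ṁ = 30.749 s; T_ss = T_in + Q̇/(ṁ c_p) = 19.608 °C.
T(t) = T_ss + (T₀ − T_ss) e^(−t/τ). Set T = 22.9:
e^(−t/τ) = (22.9 − 19.608)/(28.9 − 19.608) = 0.35425
t = −30.749 · ln(0.35425) = 31.909 s.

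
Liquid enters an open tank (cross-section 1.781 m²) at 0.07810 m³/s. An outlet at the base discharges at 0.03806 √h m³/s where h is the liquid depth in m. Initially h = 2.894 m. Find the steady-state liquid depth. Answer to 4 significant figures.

4.211 m

Unsteady balance on liquid volume: A dh/dt = Q_in − 0.03806 √h. At steady state dh/dt = 0:
Q_in = 0.03806 √h_ss ⇒ √h_ss = 0.07810/0.03806 = 2.05202.
h_ss = 2.05202² = 4.21080 m. (Since h₀ = 2.894 m < h_ss, the level will rise toward this value.)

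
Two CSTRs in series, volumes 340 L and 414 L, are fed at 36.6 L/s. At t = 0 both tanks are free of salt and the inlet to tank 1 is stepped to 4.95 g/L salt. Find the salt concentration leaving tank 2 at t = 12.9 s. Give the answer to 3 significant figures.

1.77 g/L

Each tank obeys Vᵢ dCᵢ/dt = Q(Cᵢ₋₁ − Cᵢ), so τᵢ = Vᵢ/Q.
τ₁ = 340/36.6 = 9.2896 s; τ₂ = 414/36.6 = 11.311 s.
Solving the cascade with C₁(0)=C₂(0)=0 gives C₂(t) = C_in[1 − (τ₁ e^(−t/τ₁) − τ₂ e^(−t/τ₂))/(τ₁ − τ₂)].
At t = 12.9: e^(−t/τ₁) = 0.24941, e^(−t/τ₂) = 0.31968.
C₂ = 4.95·[1 − (9.2896·0.24941 − 11.311·0.31968)/(-2.0219)] = 4.95·0.35747 = 1.7695 g/L.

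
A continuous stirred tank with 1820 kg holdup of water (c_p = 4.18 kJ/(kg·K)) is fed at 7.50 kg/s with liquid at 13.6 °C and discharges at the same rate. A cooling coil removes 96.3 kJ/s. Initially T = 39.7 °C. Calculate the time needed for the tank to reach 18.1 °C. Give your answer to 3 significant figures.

First-law balance (no shaft work): M c_p dT/dt = ṁ c_p (T_in − T) − 96.3.
τ = M/ṁ = 242.67 s; T_ss = T_in − Q̇/(ṁ c_p) = 10.528 °C.
T(t) = T_ss + (T₀ − T_ss) e^(−t/τ). Set T = 18.1:
e^(−t/τ) = (18.1 − 10.528)/(39.7 − 10.528) = 0.25956
t = −242.67 · ln(0.25956) = 327.30 s.

327 s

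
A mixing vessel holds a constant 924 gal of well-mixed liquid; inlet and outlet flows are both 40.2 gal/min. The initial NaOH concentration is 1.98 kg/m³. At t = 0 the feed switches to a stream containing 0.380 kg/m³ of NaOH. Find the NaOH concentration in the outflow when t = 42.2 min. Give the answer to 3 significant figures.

Species balance on the tank: V dC/dt = Q(C_in − C).
So dC/dt = (C_in − C)/τ with τ = V/Q = 924/40.2 = 22.985 min.
Solution: C(t) = C_in + (C₀ − C_in) e^(−t/τ).
C(42.2) = 0.380 + (1.98 − 0.380)·e^(−42.2/22.985) = 0.380 + (1.6000)·0.15946 = 0.63513 kg/m³.

0.635 kg/m³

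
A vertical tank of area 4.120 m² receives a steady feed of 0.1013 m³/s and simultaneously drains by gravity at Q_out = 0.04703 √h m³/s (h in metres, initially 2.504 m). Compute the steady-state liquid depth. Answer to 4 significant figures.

Level balance: A dh/dt = 0.1013 − 0.04703 √h. Setting dh/dt = 0:
Q_in = 0.04703 √h_ss ⇒ √h_ss = 0.1013/0.04703 = 2.15394.
h_ss = 2.15394² = 4.63948 m. (Since h₀ = 2.504 m < h_ss, the level will rise toward this value.)

4.639 m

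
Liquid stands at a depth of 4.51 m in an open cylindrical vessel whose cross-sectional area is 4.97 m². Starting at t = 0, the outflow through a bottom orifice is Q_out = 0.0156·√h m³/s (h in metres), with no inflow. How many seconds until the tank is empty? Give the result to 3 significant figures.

1350 s

A dh/dt = −Q_out = −0.0156 √h.
∫ h^(−1/2) dh = −(0.0156/A) ∫ dt, giving 2√h = 2√h₀ − (0.0156/A) t.
Tank is empty when √h = 0: t_empty = 2A√h₀/0.0156.
t_empty = 2·4.97·√4.51/0.0156 = 9.9400·2.1237/0.0156 = 1353.2 s.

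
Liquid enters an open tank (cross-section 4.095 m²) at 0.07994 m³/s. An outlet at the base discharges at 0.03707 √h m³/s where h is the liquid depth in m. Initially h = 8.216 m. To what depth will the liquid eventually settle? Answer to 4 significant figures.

Level balance: A dh/dt = 0.07994 − 0.03707 √h. Setting dh/dt = 0:
Q_in = 0.03707 √h_ss ⇒ √h_ss = 0.07994/0.03707 = 2.15646.
h_ss = 2.15646² = 4.65032 m. (Since h₀ = 8.216 m > h_ss, the level will fall toward this value.)

4.650 m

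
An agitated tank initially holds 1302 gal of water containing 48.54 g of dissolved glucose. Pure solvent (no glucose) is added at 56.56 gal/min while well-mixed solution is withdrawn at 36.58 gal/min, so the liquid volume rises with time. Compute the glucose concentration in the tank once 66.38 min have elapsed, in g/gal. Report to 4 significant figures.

Total volume: dV/dt = Q_in − Q_out = 19.9800 gal/min, so V(t) = 1302 + 19.9800 t and V(66.38) = 2628.27 gal.
Species balance (pure solvent in): dm/dt = −Q_out · m/V(t).
Separate: dm/m = −Q_out dt/V(t) ⇒ ln(m/m₀) = −(Q_out/(Q_in−Q_out)) ln(V/V₀).
m = m₀ (V₀/V)^(Q_out/(Q_in−Q_out)) = 48.54 × (1302/2628.27)^(1.83083) = 13.4149 g.
C = m/V = 13.4149/2628.27 = 0.00510408 g/gal.

0.005104 g/gal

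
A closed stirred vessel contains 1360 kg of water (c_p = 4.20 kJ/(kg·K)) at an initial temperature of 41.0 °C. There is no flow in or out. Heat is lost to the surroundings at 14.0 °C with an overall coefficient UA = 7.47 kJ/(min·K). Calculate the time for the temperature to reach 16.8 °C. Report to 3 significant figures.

1730 min

Lumped-capacitance energy balance: M c_p dT/dt = UA(T_amb − T).
τ = M c_p/UA = 764.66 min; T_ss = T_amb = 14.000 °C.
T(t) = T_ss + (T₀ − T_ss)e^(−t/τ); set T = 16.8:
t = −τ ln[(T − T_ss)/(T₀ − T_ss)] = −764.66 · ln(0.10370) = 1732.9 min.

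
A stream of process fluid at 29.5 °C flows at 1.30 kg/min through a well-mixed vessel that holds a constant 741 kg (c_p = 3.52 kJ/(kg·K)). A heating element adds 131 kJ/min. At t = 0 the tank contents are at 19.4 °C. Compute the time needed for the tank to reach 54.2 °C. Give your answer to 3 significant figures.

1300 min

M c_p dT/dt = ṁ c_p (T_in − T) + Q̇.
τ = M/ṁ = 570.00 min; T_ss = T_in + Q̇/(ṁ c_p) = 58.128 °C.
T(t) = T_ss + (T₀ − T_ss) e^(−t/τ). Set T = 54.2:
e^(−t/τ) = (54.2 − 58.128)/(19.4 − 58.128) = 0.10142
t = −570.00 · ln(0.10142) = 1304.5 min.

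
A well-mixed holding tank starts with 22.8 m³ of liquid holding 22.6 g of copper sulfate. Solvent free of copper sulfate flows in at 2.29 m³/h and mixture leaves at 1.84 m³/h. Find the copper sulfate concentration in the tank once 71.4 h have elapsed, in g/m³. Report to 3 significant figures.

Total volume: dV/dt = Q_in − Q_out = 0.45000 m³/h, so V(t) = 22.8 + 0.45000 t and V(71.4) = 54.930 m³.
Species balance (pure solvent in): dm/dt = −Q_out · m/V(t).
Separate: dm/m = −Q_out dt/V(t) ⇒ ln(m/m₀) = −(Q_out/(Q_in−Q_out)) ln(V/V₀).
m = m₀ (V₀/V)^(Q_out/(Q_in−Q_out)) = 22.6 × (22.8/54.930)^(4.0889) = 0.62039 g.
C = m/V = 0.62039/54.930 = 0.011294 g/m³.

0.0113 g/m³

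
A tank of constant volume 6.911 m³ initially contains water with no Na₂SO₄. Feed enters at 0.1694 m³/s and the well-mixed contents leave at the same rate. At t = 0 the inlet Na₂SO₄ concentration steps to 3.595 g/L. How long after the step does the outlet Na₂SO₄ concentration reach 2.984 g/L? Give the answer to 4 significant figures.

Species balance: V dC/dt = Q(C_in − C) ⇒ τ = V/Q = 40.7969 s.
C(t) = C_in + (C₀ − C_in) e^(−t/τ). Set C = 2.984 and solve for t:
e^(−t/τ) = (C − C_in)/(C₀ − C_in) = (2.984 − 3.595)/(0 − 3.595) = 0.169958
t = −τ ln(…) = 40.7969 × 1.77220 = 72.3004 s.

72.30 s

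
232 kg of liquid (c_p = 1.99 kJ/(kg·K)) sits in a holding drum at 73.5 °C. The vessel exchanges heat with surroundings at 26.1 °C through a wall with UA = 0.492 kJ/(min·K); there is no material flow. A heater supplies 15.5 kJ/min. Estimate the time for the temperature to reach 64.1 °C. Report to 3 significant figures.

840 min

Lumped-capacitance energy balance: M c_p dT/dt = UA(T_amb − T) + Q̇.
τ = M c_p/UA = 938.37 min; T_ss = T_amb + Q̇/UA = 26.1 + 15.5/0.492 = 57.604 °C.
T(t) = T_ss + (T₀ − T_ss)e^(−t/τ); set T = 64.1:
t = −τ ln[(T − T_ss)/(T₀ − T_ss)] = −938.37 · ln(0.40865) = 839.74 min.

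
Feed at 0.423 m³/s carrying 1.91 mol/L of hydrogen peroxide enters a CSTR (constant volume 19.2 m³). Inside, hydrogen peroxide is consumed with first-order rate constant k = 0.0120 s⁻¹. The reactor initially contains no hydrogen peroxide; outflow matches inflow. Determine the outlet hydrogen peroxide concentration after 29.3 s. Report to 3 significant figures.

0.780 mol/L

V dC/dt = Q(C_in − C) − k V C.
This is linear with rate a = Q/V + k = 0.034031 s⁻¹.
C_ss = Q C_in/(Q + kV) = 1.2365 mol/L; C(t) = C_ss + (C₀ − C_ss) e^(−a t).
C(29.3) = 1.2365 + (-1.2365)·e^(−0.034031·29.3) = 1.2365 + (-1.2365)·0.36894 = 0.78030 mol/L.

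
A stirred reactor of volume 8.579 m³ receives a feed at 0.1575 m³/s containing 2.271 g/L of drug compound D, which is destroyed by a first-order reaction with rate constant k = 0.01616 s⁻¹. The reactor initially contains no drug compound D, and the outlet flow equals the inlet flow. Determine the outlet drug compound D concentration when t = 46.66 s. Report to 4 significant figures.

Accumulation = in − out − consumed: V dC/dt = Q C_in − Q C − k V C.
This is linear with rate a = Q/V + k = 0.0345188 s⁻¹.
C_ss = Q C_in/(Q + kV) = 1.20783 g/L; C(t) = C_ss + (C₀ − C_ss) e^(−a t).
C(46.66) = 1.20783 + (-1.20783)·e^(−0.0345188·46.66) = 1.20783 + (-1.20783)·0.199758 = 0.966555 g/L.

0.9666 g/L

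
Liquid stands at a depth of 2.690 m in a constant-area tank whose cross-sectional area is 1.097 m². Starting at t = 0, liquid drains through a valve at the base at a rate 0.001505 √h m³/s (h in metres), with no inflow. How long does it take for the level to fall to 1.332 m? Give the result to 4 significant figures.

With no inflow, A dh/dt = −0.001505 √h.
This is separable: 2 d(√h)/dt = −0.001505/A, so √h = √h₀ − (0.001505/(2A)) t.
t = 2A(√h₀ − √h)/0.001505 = 2·1.097·(√2.690 − √1.332)/0.001505
  = 2.19400 × (1.64012 − 1.15412) / 0.001505 = 708.493 s.

708.5 s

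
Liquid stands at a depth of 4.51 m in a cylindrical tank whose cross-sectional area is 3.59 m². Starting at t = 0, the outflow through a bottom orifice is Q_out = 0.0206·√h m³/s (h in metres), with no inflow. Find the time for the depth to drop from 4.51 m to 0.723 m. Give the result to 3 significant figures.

A dh/dt = −Q_out = −0.0206 √h.
Separate and integrate: 2(√h − √h₀) = −(0.0206/A) t.
t = 2A(√h₀ − √h)/0.0206 = 2·3.59·(√4.51 − √0.723)/0.0206
  = 7.1800 × (2.1237 − 0.85029) / 0.0206 = 443.83 s.

444 s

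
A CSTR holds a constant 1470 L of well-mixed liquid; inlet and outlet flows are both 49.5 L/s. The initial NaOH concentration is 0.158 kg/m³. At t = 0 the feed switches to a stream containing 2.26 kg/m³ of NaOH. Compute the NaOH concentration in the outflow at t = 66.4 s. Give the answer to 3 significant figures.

2.04 kg/m³

Mass balance on the solute (V constant): V dC/dt = Q(C_in − C).
So dC/dt = (C_in − C)/τ with τ = V/Q = 1470/49.5 = 29.697 s.
Integrating: C(t) = C_in + (C₀ − C_in) e^(−t/τ).
C(66.4) = 2.26 + (0.158 − 2.26)·e^(−66.4/29.697) = 2.26 + (-2.1020)·0.10689 = 2.0353 kg/m³.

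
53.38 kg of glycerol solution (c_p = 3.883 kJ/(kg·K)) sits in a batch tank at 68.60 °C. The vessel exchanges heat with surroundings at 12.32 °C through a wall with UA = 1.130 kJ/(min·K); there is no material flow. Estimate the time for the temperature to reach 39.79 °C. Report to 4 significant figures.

Heat balance on the well-mixed liquid: M c_p dT/dt = −UA(T − T_amb).
τ = M c_p/UA = 183.429 min; T_ss = T_amb = 12.3200 °C.
T(t) = T_ss + (T₀ − T_ss)e^(−t/τ); set T = 39.79:
t = −τ ln[(T − T_ss)/(T₀ − T_ss)] = −183.429 · ln(0.488095) = 131.563 min.

131.6 min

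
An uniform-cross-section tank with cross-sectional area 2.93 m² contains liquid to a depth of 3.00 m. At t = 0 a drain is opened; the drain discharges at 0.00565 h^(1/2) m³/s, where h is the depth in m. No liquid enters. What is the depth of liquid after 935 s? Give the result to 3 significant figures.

Mass balance (ρ constant): A dh/dt = −0.00565 √h.
This is separable: 2 d(√h)/dt = −0.00565/A, so √h = √h₀ − (0.00565/(2A)) t.
√h = √3.00 − 0.00565·935/(2·2.93) = 1.7321 − 0.90149 = 0.83056.
h = 0.83056² = 0.68983 m.

0.690 m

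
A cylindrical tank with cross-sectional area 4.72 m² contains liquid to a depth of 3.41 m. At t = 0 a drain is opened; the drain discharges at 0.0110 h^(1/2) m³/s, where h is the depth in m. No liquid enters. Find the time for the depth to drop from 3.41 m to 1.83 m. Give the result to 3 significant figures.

424 s

With no inflow, A dh/dt = −0.0110 √h.
This is separable: 2 d(√h)/dt = −0.0110/A, so √h = √h₀ − (0.0110/(2A)) t.
t = 2A(√h₀ − √h)/0.0110 = 2·4.72·(√3.41 − √1.83)/0.0110
  = 9.4400 × (1.8466 − 1.3528) / 0.0110 = 423.81 s.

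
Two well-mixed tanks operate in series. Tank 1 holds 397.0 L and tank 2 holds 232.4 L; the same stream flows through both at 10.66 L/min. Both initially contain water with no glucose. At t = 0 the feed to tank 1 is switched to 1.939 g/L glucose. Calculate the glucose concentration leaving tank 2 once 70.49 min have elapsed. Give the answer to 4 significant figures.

1.342 g/L

Each tank obeys Vᵢ dCᵢ/dt = Q(Cᵢ₋₁ − Cᵢ), so τᵢ = Vᵢ/Q.
τ₁ = 397.0/10.66 = 37.2420 min; τ₂ = 232.4/10.66 = 21.8011 min.
Tank 1: C₁ = C_in(1 − e^(−t/τ₁)). Tank 2 (τ₁ ≠ τ₂): C₂ = C_in[1 − (τ₁ e^(−t/τ₁) − τ₂ e^(−t/τ₂))/(τ₁ − τ₂)].
At t = 70.49: e^(−t/τ₁) = 0.150656, e^(−t/τ₂) = 0.0394264.
C₂ = 1.939·[1 − (37.2420·0.150656 − 21.8011·0.0394264)/(15.4409)] = 1.939·0.692297 = 1.34236 g/L.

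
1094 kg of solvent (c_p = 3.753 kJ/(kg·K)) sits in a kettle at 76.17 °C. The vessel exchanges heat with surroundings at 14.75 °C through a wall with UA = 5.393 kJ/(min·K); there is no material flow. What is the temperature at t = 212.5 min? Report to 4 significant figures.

M c_p dT/dt = −UA(T − T_amb).
dT/dt = (T_ss − T)/τ with T_ss = T_amb = 14.7500 °C, τ = M c_p/UA = 1094·3.753/5.393 = 761.317 min.
This is linear first-order; T(t) = T_ss + (T₀ − T_ss) e^(−t/τ).
T(212.5) = 14.7500 + (61.4200)·0.756448 = 61.2110 °C.

61.21 °C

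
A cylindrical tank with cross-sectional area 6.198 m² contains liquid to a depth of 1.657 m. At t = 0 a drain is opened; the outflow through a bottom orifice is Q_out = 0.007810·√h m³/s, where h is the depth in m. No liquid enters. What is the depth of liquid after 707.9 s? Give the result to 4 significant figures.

0.7077 m

Volume balance on the tank: A dh/dt = −0.007810 √h.
This is separable: 2 d(√h)/dt = −0.007810/A, so √h = √h₀ − (0.007810/(2A)) t.
√h = √1.657 − 0.007810·707.9/(2·6.198) = 1.28725 − 0.446007 = 0.841238.
h = 0.841238² = 0.707682 m.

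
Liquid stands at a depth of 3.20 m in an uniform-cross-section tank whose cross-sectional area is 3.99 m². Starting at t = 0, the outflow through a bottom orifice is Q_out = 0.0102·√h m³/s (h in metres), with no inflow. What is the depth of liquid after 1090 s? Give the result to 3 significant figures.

0.157 m

A dh/dt = −Q_out = −0.0102 √h.
∫ h^(−1/2) dh = −(0.0102/A) ∫ dt, giving 2√h = 2√h₀ − (0.0102/A) t.
√h = √3.20 − 0.0102·1090/(2·3.99) = 1.7889 − 1.3932 = 0.39562.
h = 0.39562² = 0.15652 m.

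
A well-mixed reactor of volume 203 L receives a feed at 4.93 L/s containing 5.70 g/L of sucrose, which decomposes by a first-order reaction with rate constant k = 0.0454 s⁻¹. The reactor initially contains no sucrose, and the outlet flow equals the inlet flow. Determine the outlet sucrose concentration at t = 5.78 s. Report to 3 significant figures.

0.659 g/L

V dC/dt = Q(C_in − C) − k V C.
dC/dt = (Q/V) C_in − (Q/V + k) C; effective rate a = Q/V + k = 0.024286 + 0.0454 = 0.069686 s⁻¹.
C_ss = Q C_in/(Q + kV) = 1.9865 g/L; C(t) = C_ss + (C₀ − C_ss) e^(−a t).
C(5.78) = 1.9865 + (-1.9865)·e^(−0.069686·5.78) = 1.9865 + (-1.9865)·0.66846 = 0.65860 g/L.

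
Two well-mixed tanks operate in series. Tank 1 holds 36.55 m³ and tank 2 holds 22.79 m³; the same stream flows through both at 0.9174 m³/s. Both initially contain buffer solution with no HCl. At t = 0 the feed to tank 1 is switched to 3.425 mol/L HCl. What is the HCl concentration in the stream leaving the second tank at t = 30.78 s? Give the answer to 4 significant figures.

Species balance on tank i: dCᵢ/dt = (Cᵢ₋₁ − Cᵢ)/τᵢ with τᵢ = Vᵢ/Q.
τ₁ = 36.55/0.9174 = 39.8409 s; τ₂ = 22.79/0.9174 = 24.8419 s.
Tank 1: C₁ = C_in(1 − e^(−t/τ₁)). Tank 2 (τ₁ ≠ τ₂): C₂ = C_in[1 − (τ₁ e^(−t/τ₁) − τ₂ e^(−t/τ₂))/(τ₁ − τ₂)].
At t = 30.78: e^(−t/τ₁) = 0.461823, e^(−t/τ₂) = 0.289664.
C₂ = 3.425·[1 − (39.8409·0.461823 − 24.8419·0.289664)/(14.9989)] = 3.425·0.253039 = 0.866659 mol/L.

0.8667 mol/L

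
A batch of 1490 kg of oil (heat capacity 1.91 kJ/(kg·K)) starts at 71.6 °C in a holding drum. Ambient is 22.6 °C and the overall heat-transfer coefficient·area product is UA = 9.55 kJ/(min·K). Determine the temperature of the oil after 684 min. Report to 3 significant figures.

Heat balance on the well-mixed liquid: M c_p dT/dt = −UA(T − T_amb).
dT/dt = (T_ss − T)/τ with T_ss = T_amb = 22.600 °C, τ = M c_p/UA = 1490·1.91/9.55 = 298.00 min.
This is linear first-order; T(t) = T_ss + (T₀ − T_ss) e^(−t/τ).
T(684) = 22.600 + (49.000)·0.10073 = 27.536 °C.

27.5 °C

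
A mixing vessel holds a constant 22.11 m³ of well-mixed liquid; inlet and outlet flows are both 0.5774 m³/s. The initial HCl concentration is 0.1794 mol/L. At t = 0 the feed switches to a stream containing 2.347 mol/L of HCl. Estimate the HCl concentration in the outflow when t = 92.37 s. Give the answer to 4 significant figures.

2.153 mol/L

Unsteady species balance (constant V, well mixed): V dC/dt = Q(C_in − C).
Rewrite as dC/dt + C/τ = C_in/τ, τ = V/Q = 38.2923 s.
Solution: C(t) = C_in + (C₀ − C_in) e^(−t/τ).
C(92.37) = 2.347 + (0.1794 − 2.347)·e^(−92.37/38.2923) = 2.347 + (-2.16760)·0.0896151 = 2.15275 mol/L.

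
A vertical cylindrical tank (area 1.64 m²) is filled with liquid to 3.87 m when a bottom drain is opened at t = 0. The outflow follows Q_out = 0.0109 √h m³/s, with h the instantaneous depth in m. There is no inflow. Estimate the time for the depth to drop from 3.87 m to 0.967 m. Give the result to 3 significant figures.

With no inflow, A dh/dt = −0.0109 √h.
∫ h^(−1/2) dh = −(0.0109/A) ∫ dt, giving 2√h = 2√h₀ − (0.0109/A) t.
t = 2A(√h₀ − √h)/0.0109 = 2·1.64·(√3.87 − √0.967)/0.0109
  = 3.2800 × (1.9672 − 0.98336) / 0.0109 = 296.06 s.

296 s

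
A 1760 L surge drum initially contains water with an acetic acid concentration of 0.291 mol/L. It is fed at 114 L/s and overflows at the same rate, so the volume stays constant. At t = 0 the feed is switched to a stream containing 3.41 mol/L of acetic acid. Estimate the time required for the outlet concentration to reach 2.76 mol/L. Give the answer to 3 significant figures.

Species balance: V dC/dt = Q(C_in − C) ⇒ τ = V/Q = 15.439 s.
C(t) = C_in + (C₀ − C_in) e^(−t/τ). Set C = 2.76 and solve for t:
e^(−t/τ) = (C − C_in)/(C₀ − C_in) = (2.76 − 3.41)/(0.291 − 3.41) = 0.20840
t = −τ ln(…) = 15.439 × 1.5683 = 24.212 s.

24.2 s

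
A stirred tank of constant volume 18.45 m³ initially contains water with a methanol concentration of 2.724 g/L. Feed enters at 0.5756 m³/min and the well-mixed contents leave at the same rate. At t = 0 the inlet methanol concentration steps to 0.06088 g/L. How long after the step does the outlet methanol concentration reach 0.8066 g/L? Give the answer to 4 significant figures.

40.80 min

Transient balance on the dissolved component: V dC/dt = Q(C_in − C), so τ = V/Q = 32.0535 min.
C(t) = C_in + (C₀ − C_in) e^(−t/τ). Set C = 0.8066 and solve for t:
e^(−t/τ) = (C − C_in)/(C₀ − C_in) = (0.8066 − 0.06088)/(2.724 − 0.06088) = 0.280017
t = −τ ln(…) = 32.0535 × 1.27290 = 40.8010 min.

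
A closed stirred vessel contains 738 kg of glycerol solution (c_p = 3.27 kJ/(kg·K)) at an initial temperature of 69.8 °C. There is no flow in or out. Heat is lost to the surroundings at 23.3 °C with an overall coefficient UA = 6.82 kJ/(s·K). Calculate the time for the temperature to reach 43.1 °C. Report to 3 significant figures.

302 s

Heat balance on the well-mixed liquid: M c_p dT/dt = −UA(T − T_amb).
τ = M c_p/UA = 353.85 s; T_ss = T_amb = 23.300 °C.
T(t) = T_ss + (T₀ − T_ss)e^(−t/τ); set T = 43.1:
t = −τ ln[(T − T_ss)/(T₀ − T_ss)] = −353.85 · ln(0.42581) = 302.11 s.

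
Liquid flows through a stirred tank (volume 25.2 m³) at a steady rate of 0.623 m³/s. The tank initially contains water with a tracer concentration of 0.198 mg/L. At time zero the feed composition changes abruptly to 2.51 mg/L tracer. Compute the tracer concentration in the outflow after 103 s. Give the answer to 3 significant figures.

Mass balance on the solute (V constant): V dC/dt = Q(C_in − C).
Time constant τ = V/Q = 25.2/0.623 = 40.449 s.
C approaches C_in exponentially: C(t) = C_in + (C₀ − C_in) e^(−t/τ).
C(103) = 2.51 + (0.198 − 2.51)·e^(−103/40.449) = 2.51 + (-2.3120)·0.078364 = 2.3288 mg/L.

2.33 mg/L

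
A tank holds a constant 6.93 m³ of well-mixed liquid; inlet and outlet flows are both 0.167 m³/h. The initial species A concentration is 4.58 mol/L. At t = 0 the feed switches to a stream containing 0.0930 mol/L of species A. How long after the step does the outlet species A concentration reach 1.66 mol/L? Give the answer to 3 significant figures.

43.7 h

Species balance: V dC/dt = Q(C_in − C) ⇒ τ = V/Q = 41.497 h.
C(t) = C_in + (C₀ − C_in) e^(−t/τ). Set C = 1.66 and solve for t:
e^(−t/τ) = (C − C_in)/(C₀ − C_in) = (1.66 − 0.0930)/(4.58 − 0.0930) = 0.34923
t = −τ ln(…) = 41.497 × 1.0520 = 43.656 h.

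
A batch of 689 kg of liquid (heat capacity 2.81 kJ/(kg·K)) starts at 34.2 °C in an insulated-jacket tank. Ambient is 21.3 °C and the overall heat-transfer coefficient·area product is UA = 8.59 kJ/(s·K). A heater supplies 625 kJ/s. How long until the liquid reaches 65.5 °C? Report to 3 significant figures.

Lumped-capacitance energy balance: M c_p dT/dt = UA(T_amb − T) + Q̇.
τ = M c_p/UA = 225.39 s; T_ss = T_amb + Q̇/UA = 21.3 + 625/8.59 = 94.059 °C.
T(t) = T_ss + (T₀ − T_ss)e^(−t/τ); set T = 65.5:
t = −τ ln[(T − T_ss)/(T₀ − T_ss)] = −225.39 · ln(0.47710) = 166.79 s.

167 s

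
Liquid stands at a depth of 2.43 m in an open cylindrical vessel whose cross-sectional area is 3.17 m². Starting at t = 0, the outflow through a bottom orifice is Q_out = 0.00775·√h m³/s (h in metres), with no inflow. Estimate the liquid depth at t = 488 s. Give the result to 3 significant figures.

0.926 m

A dh/dt = −Q_out = −0.00775 √h.
This is separable: 2 d(√h)/dt = −0.00775/A, so √h = √h₀ − (0.00775/(2A)) t.
√h = √2.43 − 0.00775·488/(2·3.17) = 1.5588 − 0.59653 = 0.96232.
h = 0.96232² = 0.92605 m.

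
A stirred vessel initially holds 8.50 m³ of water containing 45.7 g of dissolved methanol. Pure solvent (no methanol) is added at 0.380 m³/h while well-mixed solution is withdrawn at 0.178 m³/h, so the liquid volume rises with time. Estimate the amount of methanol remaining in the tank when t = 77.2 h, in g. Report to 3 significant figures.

18.2 g

Total volume: dV/dt = Q_in − Q_out = 0.20200 m³/h, so V(t) = 8.50 + 0.20200 t and V(77.2) = 24.094 m³.
Solute balance: dm/dt = 0 − Q_out C = −Q_out m/V(t).
Separate: dm/m = −Q_out dt/V(t) ⇒ ln(m/m₀) = −(Q_out/(Q_in−Q_out)) ln(V/V₀).
m = m₀ (V₀/V)^(Q_out/(Q_in−Q_out)) = 45.7 × (8.50/24.094)^(0.88119) = 18.247 g.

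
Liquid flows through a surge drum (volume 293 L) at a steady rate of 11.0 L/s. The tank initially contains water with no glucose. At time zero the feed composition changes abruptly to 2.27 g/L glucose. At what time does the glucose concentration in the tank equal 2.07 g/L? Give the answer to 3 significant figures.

Species balance on the tank: V dC/dt = Q(C_in − C), so τ = V/Q = 26.636 s.
C(t) = C_in + (C₀ − C_in) e^(−t/τ). Set C = 2.07 and solve for t:
e^(−t/τ) = (C − C_in)/(C₀ − C_in) = (2.07 − 2.27)/(0 − 2.27) = 0.088106
t = −τ ln(…) = 26.636 × 2.4292 = 64.706 s.

64.7 s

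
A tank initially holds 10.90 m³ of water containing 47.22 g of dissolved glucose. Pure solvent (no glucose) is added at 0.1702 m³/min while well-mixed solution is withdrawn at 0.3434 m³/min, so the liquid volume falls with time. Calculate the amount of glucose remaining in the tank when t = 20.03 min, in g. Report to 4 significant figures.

Total volume: dV/dt = Q_in − Q_out = -0.173200 m³/min, so V(t) = 10.90 − 0.173200 t and V(20.03) = 7.43080 m³.
No glucose enters, so dm/dt = −Q_out · (m/V).
Separate: dm/m = −Q_out dt/V(t) ⇒ ln(m/m₀) = −(Q_out/(Q_in−Q_out)) ln(V/V₀).
m = m₀ (V₀/V)^(Q_out/(Q_in−Q_out)) = 47.22 × (10.90/7.43080)^(-1.98268) = 22.0916 g.

22.09 g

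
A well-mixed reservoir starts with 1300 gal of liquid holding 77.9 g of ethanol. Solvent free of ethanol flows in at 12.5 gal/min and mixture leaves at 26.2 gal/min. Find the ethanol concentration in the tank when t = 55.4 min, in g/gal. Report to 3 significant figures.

Total volume: dV/dt = Q_in − Q_out = -13.700 gal/min, so V(t) = 1300 − 13.700 t and V(55.4) = 541.02 gal.
No ethanol enters, so dm/dt = −Q_out · (m/V).
Separate: dm/m = −Q_out dt/V(t) ⇒ ln(m/m₀) = −(Q_out/(Q_in−Q_out)) ln(V/V₀).
m = m₀ (V₀/V)^(Q_out/(Q_in−Q_out)) = 77.9 × (1300/541.02)^(-1.9124) = 14.569 g.
C = m/V = 14.569/541.02 = 0.026929 g/gal.

0.0269 g/gal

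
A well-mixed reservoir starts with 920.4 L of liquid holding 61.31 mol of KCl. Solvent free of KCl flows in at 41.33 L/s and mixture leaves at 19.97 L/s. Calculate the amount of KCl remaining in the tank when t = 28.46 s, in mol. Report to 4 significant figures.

Total volume: dV/dt = Q_in − Q_out = 21.3600 L/s, so V(t) = 920.4 + 21.3600 t and V(28.46) = 1528.31 L.
No KCl enters, so dm/dt = −Q_out · (m/V).
Separate: dm/m = −Q_out dt/V(t) ⇒ ln(m/m₀) = −(Q_out/(Q_in−Q_out)) ln(V/V₀).
m = m₀ (V₀/V)^(Q_out/(Q_in−Q_out)) = 61.31 × (920.4/1528.31)^(0.934925) = 38.1618 mol.

38.16 mol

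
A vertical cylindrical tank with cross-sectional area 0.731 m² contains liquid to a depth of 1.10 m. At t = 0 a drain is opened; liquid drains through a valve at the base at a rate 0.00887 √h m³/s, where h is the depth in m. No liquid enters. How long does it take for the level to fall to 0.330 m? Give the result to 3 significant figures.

A dh/dt = −Q_out = −0.00887 √h.
Separate and integrate: 2(√h − √h₀) = −(0.00887/A) t.
t = 2A(√h₀ − √h)/0.00887 = 2·0.731·(√1.10 − √0.330)/0.00887
  = 1.4620 × (1.0488 − 0.57446) / 0.00887 = 78.185 s.

78.2 s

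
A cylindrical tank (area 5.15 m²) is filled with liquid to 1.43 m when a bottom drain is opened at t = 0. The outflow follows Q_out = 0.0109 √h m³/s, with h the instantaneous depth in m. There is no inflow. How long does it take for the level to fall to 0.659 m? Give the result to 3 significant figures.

363 s

Volume balance on the tank: A dh/dt = −0.0109 √h.
Separate and integrate: 2(√h − √h₀) = −(0.0109/A) t.
t = 2A(√h₀ − √h)/0.0109 = 2·5.15·(√1.43 − √0.659)/0.0109
  = 10.300 × (1.1958 − 0.81179) / 0.0109 = 362.90 s.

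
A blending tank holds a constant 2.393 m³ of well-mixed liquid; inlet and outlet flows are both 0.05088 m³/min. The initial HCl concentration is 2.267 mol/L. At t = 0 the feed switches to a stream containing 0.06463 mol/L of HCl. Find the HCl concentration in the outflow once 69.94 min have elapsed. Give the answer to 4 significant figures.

Mass balance on the solute (V constant): V dC/dt = Q(C_in − C).
Rewrite as dC/dt + C/τ = C_in/τ, τ = V/Q = 47.0322 min.
C approaches C_in exponentially: C(t) = C_in + (C₀ − C_in) e^(−t/τ).
C(69.94) = 0.06463 + (2.267 − 0.06463)·e^(−69.94/47.0322) = 0.06463 + (2.20237)·0.226035 = 0.562443 mol/L.

0.5624 mol/L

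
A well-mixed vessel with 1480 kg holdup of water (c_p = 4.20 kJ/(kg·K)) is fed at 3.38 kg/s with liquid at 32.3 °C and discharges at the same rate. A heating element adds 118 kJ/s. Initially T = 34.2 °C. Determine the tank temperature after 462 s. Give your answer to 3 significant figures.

38.4 °C

Unsteady energy balance on the tank contents: M c_p dT/dt = ṁ c_p (T_in − T) + 118.
τ = M/ṁ = 437.87 s; T_ss = T_in + Q̇/(ṁ c_p) = 32.3 + 118/(3.38·4.20) = 40.612 °C.
Solution: T(t) = T_ss + (T₀ − T_ss) e^(−t/τ).
T(462) = 40.612 + (-6.4122)·e^(−462/437.87) = 40.612 + (-6.4122)·0.34815 = 38.380 °C.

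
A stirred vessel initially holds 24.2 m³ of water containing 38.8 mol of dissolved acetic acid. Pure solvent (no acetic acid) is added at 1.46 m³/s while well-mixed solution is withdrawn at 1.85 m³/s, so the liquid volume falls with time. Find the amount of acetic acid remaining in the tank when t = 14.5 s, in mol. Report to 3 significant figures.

Total volume: dV/dt = Q_in − Q_out = -0.39000 m³/s, so V(t) = 24.2 − 0.39000 t and V(14.5) = 18.545 m³.
Species balance (pure solvent in): dm/dt = −Q_out · m/V(t).
dm/m = −Q_out dt/(V₀ − 0.39000 t); integrating gives ln(m/m₀) = −(Q_out/(Q_in−Q_out)) ln(V/V₀).
m = m₀ (V₀/V)^(Q_out/(Q_in−Q_out)) = 38.8 × (24.2/18.545)^(-4.7436) = 10.978 mol.

11.0 mol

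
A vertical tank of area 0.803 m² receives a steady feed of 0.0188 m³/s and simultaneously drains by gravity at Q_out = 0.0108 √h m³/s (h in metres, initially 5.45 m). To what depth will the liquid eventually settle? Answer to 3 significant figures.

A dh/dt = Q_in − 0.0108 √h. Steady state requires inflow = outflow:
Q_in = 0.0108 √h_ss ⇒ √h_ss = 0.0188/0.0108 = 1.7407.
h_ss = 1.7407² = 3.0302 m. (Since h₀ = 5.45 m > h_ss, the level will fall toward this value.)

3.03 m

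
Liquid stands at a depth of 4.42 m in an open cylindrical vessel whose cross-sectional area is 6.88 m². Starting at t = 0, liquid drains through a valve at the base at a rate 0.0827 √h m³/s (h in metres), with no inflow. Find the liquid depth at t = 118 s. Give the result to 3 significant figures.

A dh/dt = −Q_out = −0.0827 √h.
∫ h^(−1/2) dh = −(0.0827/A) ∫ dt, giving 2√h = 2√h₀ − (0.0827/A) t.
√h = √4.42 − 0.0827·118/(2·6.88) = 2.1024 − 0.70920 = 1.3932.
h = 1.3932² = 1.9409 m.

1.94 m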